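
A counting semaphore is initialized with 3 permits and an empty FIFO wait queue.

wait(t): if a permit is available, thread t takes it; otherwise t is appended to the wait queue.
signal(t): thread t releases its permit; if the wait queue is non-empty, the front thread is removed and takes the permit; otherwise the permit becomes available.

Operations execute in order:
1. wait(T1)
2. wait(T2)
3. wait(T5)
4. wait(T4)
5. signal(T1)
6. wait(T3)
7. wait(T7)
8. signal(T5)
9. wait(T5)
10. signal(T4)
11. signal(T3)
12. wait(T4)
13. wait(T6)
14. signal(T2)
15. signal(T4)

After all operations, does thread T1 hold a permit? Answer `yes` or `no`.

Answer: no

Derivation:
Step 1: wait(T1) -> count=2 queue=[] holders={T1}
Step 2: wait(T2) -> count=1 queue=[] holders={T1,T2}
Step 3: wait(T5) -> count=0 queue=[] holders={T1,T2,T5}
Step 4: wait(T4) -> count=0 queue=[T4] holders={T1,T2,T5}
Step 5: signal(T1) -> count=0 queue=[] holders={T2,T4,T5}
Step 6: wait(T3) -> count=0 queue=[T3] holders={T2,T4,T5}
Step 7: wait(T7) -> count=0 queue=[T3,T7] holders={T2,T4,T5}
Step 8: signal(T5) -> count=0 queue=[T7] holders={T2,T3,T4}
Step 9: wait(T5) -> count=0 queue=[T7,T5] holders={T2,T3,T4}
Step 10: signal(T4) -> count=0 queue=[T5] holders={T2,T3,T7}
Step 11: signal(T3) -> count=0 queue=[] holders={T2,T5,T7}
Step 12: wait(T4) -> count=0 queue=[T4] holders={T2,T5,T7}
Step 13: wait(T6) -> count=0 queue=[T4,T6] holders={T2,T5,T7}
Step 14: signal(T2) -> count=0 queue=[T6] holders={T4,T5,T7}
Step 15: signal(T4) -> count=0 queue=[] holders={T5,T6,T7}
Final holders: {T5,T6,T7} -> T1 not in holders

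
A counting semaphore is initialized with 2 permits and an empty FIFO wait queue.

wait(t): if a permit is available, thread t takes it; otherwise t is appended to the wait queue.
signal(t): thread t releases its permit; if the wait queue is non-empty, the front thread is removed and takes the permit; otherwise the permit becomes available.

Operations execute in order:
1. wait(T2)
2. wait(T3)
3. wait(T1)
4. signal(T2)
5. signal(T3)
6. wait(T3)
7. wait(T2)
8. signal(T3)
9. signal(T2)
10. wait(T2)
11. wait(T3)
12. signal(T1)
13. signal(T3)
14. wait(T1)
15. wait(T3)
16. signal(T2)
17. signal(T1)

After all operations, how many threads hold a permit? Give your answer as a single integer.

Step 1: wait(T2) -> count=1 queue=[] holders={T2}
Step 2: wait(T3) -> count=0 queue=[] holders={T2,T3}
Step 3: wait(T1) -> count=0 queue=[T1] holders={T2,T3}
Step 4: signal(T2) -> count=0 queue=[] holders={T1,T3}
Step 5: signal(T3) -> count=1 queue=[] holders={T1}
Step 6: wait(T3) -> count=0 queue=[] holders={T1,T3}
Step 7: wait(T2) -> count=0 queue=[T2] holders={T1,T3}
Step 8: signal(T3) -> count=0 queue=[] holders={T1,T2}
Step 9: signal(T2) -> count=1 queue=[] holders={T1}
Step 10: wait(T2) -> count=0 queue=[] holders={T1,T2}
Step 11: wait(T3) -> count=0 queue=[T3] holders={T1,T2}
Step 12: signal(T1) -> count=0 queue=[] holders={T2,T3}
Step 13: signal(T3) -> count=1 queue=[] holders={T2}
Step 14: wait(T1) -> count=0 queue=[] holders={T1,T2}
Step 15: wait(T3) -> count=0 queue=[T3] holders={T1,T2}
Step 16: signal(T2) -> count=0 queue=[] holders={T1,T3}
Step 17: signal(T1) -> count=1 queue=[] holders={T3}
Final holders: {T3} -> 1 thread(s)

Answer: 1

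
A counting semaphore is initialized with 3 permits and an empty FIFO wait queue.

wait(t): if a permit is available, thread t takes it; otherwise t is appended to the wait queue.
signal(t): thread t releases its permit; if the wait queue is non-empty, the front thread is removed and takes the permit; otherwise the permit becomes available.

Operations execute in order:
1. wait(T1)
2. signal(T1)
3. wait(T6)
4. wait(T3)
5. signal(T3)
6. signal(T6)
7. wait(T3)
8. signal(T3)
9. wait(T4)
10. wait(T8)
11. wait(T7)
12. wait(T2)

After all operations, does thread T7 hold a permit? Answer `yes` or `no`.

Answer: yes

Derivation:
Step 1: wait(T1) -> count=2 queue=[] holders={T1}
Step 2: signal(T1) -> count=3 queue=[] holders={none}
Step 3: wait(T6) -> count=2 queue=[] holders={T6}
Step 4: wait(T3) -> count=1 queue=[] holders={T3,T6}
Step 5: signal(T3) -> count=2 queue=[] holders={T6}
Step 6: signal(T6) -> count=3 queue=[] holders={none}
Step 7: wait(T3) -> count=2 queue=[] holders={T3}
Step 8: signal(T3) -> count=3 queue=[] holders={none}
Step 9: wait(T4) -> count=2 queue=[] holders={T4}
Step 10: wait(T8) -> count=1 queue=[] holders={T4,T8}
Step 11: wait(T7) -> count=0 queue=[] holders={T4,T7,T8}
Step 12: wait(T2) -> count=0 queue=[T2] holders={T4,T7,T8}
Final holders: {T4,T7,T8} -> T7 in holders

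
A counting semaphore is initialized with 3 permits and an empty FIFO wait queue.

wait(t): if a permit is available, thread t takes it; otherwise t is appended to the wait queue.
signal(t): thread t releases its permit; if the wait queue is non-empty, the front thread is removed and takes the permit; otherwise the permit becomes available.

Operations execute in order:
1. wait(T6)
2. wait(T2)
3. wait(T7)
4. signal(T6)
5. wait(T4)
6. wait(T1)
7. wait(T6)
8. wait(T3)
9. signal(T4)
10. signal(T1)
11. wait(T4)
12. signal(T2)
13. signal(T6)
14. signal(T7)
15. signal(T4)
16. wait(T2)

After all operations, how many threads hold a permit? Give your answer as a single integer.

Answer: 2

Derivation:
Step 1: wait(T6) -> count=2 queue=[] holders={T6}
Step 2: wait(T2) -> count=1 queue=[] holders={T2,T6}
Step 3: wait(T7) -> count=0 queue=[] holders={T2,T6,T7}
Step 4: signal(T6) -> count=1 queue=[] holders={T2,T7}
Step 5: wait(T4) -> count=0 queue=[] holders={T2,T4,T7}
Step 6: wait(T1) -> count=0 queue=[T1] holders={T2,T4,T7}
Step 7: wait(T6) -> count=0 queue=[T1,T6] holders={T2,T4,T7}
Step 8: wait(T3) -> count=0 queue=[T1,T6,T3] holders={T2,T4,T7}
Step 9: signal(T4) -> count=0 queue=[T6,T3] holders={T1,T2,T7}
Step 10: signal(T1) -> count=0 queue=[T3] holders={T2,T6,T7}
Step 11: wait(T4) -> count=0 queue=[T3,T4] holders={T2,T6,T7}
Step 12: signal(T2) -> count=0 queue=[T4] holders={T3,T6,T7}
Step 13: signal(T6) -> count=0 queue=[] holders={T3,T4,T7}
Step 14: signal(T7) -> count=1 queue=[] holders={T3,T4}
Step 15: signal(T4) -> count=2 queue=[] holders={T3}
Step 16: wait(T2) -> count=1 queue=[] holders={T2,T3}
Final holders: {T2,T3} -> 2 thread(s)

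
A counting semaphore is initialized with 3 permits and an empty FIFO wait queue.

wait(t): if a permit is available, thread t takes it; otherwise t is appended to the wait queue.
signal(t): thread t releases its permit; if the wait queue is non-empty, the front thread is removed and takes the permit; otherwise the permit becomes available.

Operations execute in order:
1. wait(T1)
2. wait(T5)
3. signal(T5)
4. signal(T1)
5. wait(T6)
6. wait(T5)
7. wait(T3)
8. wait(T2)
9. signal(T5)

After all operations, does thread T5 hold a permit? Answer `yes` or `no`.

Answer: no

Derivation:
Step 1: wait(T1) -> count=2 queue=[] holders={T1}
Step 2: wait(T5) -> count=1 queue=[] holders={T1,T5}
Step 3: signal(T5) -> count=2 queue=[] holders={T1}
Step 4: signal(T1) -> count=3 queue=[] holders={none}
Step 5: wait(T6) -> count=2 queue=[] holders={T6}
Step 6: wait(T5) -> count=1 queue=[] holders={T5,T6}
Step 7: wait(T3) -> count=0 queue=[] holders={T3,T5,T6}
Step 8: wait(T2) -> count=0 queue=[T2] holders={T3,T5,T6}
Step 9: signal(T5) -> count=0 queue=[] holders={T2,T3,T6}
Final holders: {T2,T3,T6} -> T5 not in holders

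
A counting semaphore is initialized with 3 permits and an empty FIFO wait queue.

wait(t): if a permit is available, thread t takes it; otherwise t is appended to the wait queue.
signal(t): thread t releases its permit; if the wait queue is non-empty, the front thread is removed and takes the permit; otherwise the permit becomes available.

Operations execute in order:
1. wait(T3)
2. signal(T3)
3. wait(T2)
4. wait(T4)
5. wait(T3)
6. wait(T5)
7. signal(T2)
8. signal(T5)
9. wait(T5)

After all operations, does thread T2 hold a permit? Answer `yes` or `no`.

Answer: no

Derivation:
Step 1: wait(T3) -> count=2 queue=[] holders={T3}
Step 2: signal(T3) -> count=3 queue=[] holders={none}
Step 3: wait(T2) -> count=2 queue=[] holders={T2}
Step 4: wait(T4) -> count=1 queue=[] holders={T2,T4}
Step 5: wait(T3) -> count=0 queue=[] holders={T2,T3,T4}
Step 6: wait(T5) -> count=0 queue=[T5] holders={T2,T3,T4}
Step 7: signal(T2) -> count=0 queue=[] holders={T3,T4,T5}
Step 8: signal(T5) -> count=1 queue=[] holders={T3,T4}
Step 9: wait(T5) -> count=0 queue=[] holders={T3,T4,T5}
Final holders: {T3,T4,T5} -> T2 not in holders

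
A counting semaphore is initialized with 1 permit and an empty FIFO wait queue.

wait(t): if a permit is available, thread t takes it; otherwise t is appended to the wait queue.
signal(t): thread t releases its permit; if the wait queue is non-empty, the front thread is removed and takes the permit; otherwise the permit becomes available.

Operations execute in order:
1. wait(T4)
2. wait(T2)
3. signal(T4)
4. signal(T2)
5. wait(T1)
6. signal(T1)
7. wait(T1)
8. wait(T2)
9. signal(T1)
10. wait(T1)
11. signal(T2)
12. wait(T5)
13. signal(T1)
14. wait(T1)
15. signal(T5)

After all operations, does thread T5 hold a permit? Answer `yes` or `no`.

Answer: no

Derivation:
Step 1: wait(T4) -> count=0 queue=[] holders={T4}
Step 2: wait(T2) -> count=0 queue=[T2] holders={T4}
Step 3: signal(T4) -> count=0 queue=[] holders={T2}
Step 4: signal(T2) -> count=1 queue=[] holders={none}
Step 5: wait(T1) -> count=0 queue=[] holders={T1}
Step 6: signal(T1) -> count=1 queue=[] holders={none}
Step 7: wait(T1) -> count=0 queue=[] holders={T1}
Step 8: wait(T2) -> count=0 queue=[T2] holders={T1}
Step 9: signal(T1) -> count=0 queue=[] holders={T2}
Step 10: wait(T1) -> count=0 queue=[T1] holders={T2}
Step 11: signal(T2) -> count=0 queue=[] holders={T1}
Step 12: wait(T5) -> count=0 queue=[T5] holders={T1}
Step 13: signal(T1) -> count=0 queue=[] holders={T5}
Step 14: wait(T1) -> count=0 queue=[T1] holders={T5}
Step 15: signal(T5) -> count=0 queue=[] holders={T1}
Final holders: {T1} -> T5 not in holders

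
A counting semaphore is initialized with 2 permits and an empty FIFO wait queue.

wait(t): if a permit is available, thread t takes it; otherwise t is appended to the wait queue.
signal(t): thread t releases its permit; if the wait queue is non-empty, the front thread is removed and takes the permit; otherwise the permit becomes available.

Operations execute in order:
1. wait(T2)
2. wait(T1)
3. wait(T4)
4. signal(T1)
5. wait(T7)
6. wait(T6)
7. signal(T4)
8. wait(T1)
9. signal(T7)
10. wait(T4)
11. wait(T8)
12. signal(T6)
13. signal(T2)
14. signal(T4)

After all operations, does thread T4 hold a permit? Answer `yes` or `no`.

Answer: no

Derivation:
Step 1: wait(T2) -> count=1 queue=[] holders={T2}
Step 2: wait(T1) -> count=0 queue=[] holders={T1,T2}
Step 3: wait(T4) -> count=0 queue=[T4] holders={T1,T2}
Step 4: signal(T1) -> count=0 queue=[] holders={T2,T4}
Step 5: wait(T7) -> count=0 queue=[T7] holders={T2,T4}
Step 6: wait(T6) -> count=0 queue=[T7,T6] holders={T2,T4}
Step 7: signal(T4) -> count=0 queue=[T6] holders={T2,T7}
Step 8: wait(T1) -> count=0 queue=[T6,T1] holders={T2,T7}
Step 9: signal(T7) -> count=0 queue=[T1] holders={T2,T6}
Step 10: wait(T4) -> count=0 queue=[T1,T4] holders={T2,T6}
Step 11: wait(T8) -> count=0 queue=[T1,T4,T8] holders={T2,T6}
Step 12: signal(T6) -> count=0 queue=[T4,T8] holders={T1,T2}
Step 13: signal(T2) -> count=0 queue=[T8] holders={T1,T4}
Step 14: signal(T4) -> count=0 queue=[] holders={T1,T8}
Final holders: {T1,T8} -> T4 not in holders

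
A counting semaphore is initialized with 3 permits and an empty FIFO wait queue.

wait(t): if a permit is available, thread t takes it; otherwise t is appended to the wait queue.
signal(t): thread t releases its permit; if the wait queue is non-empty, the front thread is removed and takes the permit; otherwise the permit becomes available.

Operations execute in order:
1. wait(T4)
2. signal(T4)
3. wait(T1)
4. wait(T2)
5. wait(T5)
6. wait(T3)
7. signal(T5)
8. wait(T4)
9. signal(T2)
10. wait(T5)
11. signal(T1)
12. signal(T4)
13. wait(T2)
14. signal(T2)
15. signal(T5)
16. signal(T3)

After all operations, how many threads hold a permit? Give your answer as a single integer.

Answer: 0

Derivation:
Step 1: wait(T4) -> count=2 queue=[] holders={T4}
Step 2: signal(T4) -> count=3 queue=[] holders={none}
Step 3: wait(T1) -> count=2 queue=[] holders={T1}
Step 4: wait(T2) -> count=1 queue=[] holders={T1,T2}
Step 5: wait(T5) -> count=0 queue=[] holders={T1,T2,T5}
Step 6: wait(T3) -> count=0 queue=[T3] holders={T1,T2,T5}
Step 7: signal(T5) -> count=0 queue=[] holders={T1,T2,T3}
Step 8: wait(T4) -> count=0 queue=[T4] holders={T1,T2,T3}
Step 9: signal(T2) -> count=0 queue=[] holders={T1,T3,T4}
Step 10: wait(T5) -> count=0 queue=[T5] holders={T1,T3,T4}
Step 11: signal(T1) -> count=0 queue=[] holders={T3,T4,T5}
Step 12: signal(T4) -> count=1 queue=[] holders={T3,T5}
Step 13: wait(T2) -> count=0 queue=[] holders={T2,T3,T5}
Step 14: signal(T2) -> count=1 queue=[] holders={T3,T5}
Step 15: signal(T5) -> count=2 queue=[] holders={T3}
Step 16: signal(T3) -> count=3 queue=[] holders={none}
Final holders: {none} -> 0 thread(s)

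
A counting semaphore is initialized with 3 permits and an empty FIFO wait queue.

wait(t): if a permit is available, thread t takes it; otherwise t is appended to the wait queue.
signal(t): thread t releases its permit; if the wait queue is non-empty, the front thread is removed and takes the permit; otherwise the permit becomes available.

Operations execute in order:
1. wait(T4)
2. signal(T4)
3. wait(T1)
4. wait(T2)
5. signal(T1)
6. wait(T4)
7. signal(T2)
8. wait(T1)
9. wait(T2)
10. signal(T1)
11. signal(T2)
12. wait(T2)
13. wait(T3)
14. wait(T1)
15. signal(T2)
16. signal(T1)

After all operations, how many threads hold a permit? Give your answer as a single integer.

Step 1: wait(T4) -> count=2 queue=[] holders={T4}
Step 2: signal(T4) -> count=3 queue=[] holders={none}
Step 3: wait(T1) -> count=2 queue=[] holders={T1}
Step 4: wait(T2) -> count=1 queue=[] holders={T1,T2}
Step 5: signal(T1) -> count=2 queue=[] holders={T2}
Step 6: wait(T4) -> count=1 queue=[] holders={T2,T4}
Step 7: signal(T2) -> count=2 queue=[] holders={T4}
Step 8: wait(T1) -> count=1 queue=[] holders={T1,T4}
Step 9: wait(T2) -> count=0 queue=[] holders={T1,T2,T4}
Step 10: signal(T1) -> count=1 queue=[] holders={T2,T4}
Step 11: signal(T2) -> count=2 queue=[] holders={T4}
Step 12: wait(T2) -> count=1 queue=[] holders={T2,T4}
Step 13: wait(T3) -> count=0 queue=[] holders={T2,T3,T4}
Step 14: wait(T1) -> count=0 queue=[T1] holders={T2,T3,T4}
Step 15: signal(T2) -> count=0 queue=[] holders={T1,T3,T4}
Step 16: signal(T1) -> count=1 queue=[] holders={T3,T4}
Final holders: {T3,T4} -> 2 thread(s)

Answer: 2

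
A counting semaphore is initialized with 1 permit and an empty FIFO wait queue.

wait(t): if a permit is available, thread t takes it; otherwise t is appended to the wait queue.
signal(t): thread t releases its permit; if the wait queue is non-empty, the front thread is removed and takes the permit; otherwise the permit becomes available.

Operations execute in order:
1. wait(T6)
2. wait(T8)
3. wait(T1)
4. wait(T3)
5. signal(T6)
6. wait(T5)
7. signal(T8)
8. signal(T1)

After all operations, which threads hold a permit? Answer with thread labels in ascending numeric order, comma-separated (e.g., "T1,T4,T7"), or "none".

Answer: T3

Derivation:
Step 1: wait(T6) -> count=0 queue=[] holders={T6}
Step 2: wait(T8) -> count=0 queue=[T8] holders={T6}
Step 3: wait(T1) -> count=0 queue=[T8,T1] holders={T6}
Step 4: wait(T3) -> count=0 queue=[T8,T1,T3] holders={T6}
Step 5: signal(T6) -> count=0 queue=[T1,T3] holders={T8}
Step 6: wait(T5) -> count=0 queue=[T1,T3,T5] holders={T8}
Step 7: signal(T8) -> count=0 queue=[T3,T5] holders={T1}
Step 8: signal(T1) -> count=0 queue=[T5] holders={T3}
Final holders: T3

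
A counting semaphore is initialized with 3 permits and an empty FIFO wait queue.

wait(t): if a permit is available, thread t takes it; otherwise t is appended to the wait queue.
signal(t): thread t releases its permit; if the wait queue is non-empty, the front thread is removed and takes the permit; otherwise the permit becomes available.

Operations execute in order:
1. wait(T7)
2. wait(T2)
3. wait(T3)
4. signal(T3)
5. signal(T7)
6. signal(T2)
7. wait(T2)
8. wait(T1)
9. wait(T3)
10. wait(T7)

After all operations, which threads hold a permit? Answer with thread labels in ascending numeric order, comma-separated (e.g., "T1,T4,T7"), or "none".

Answer: T1,T2,T3

Derivation:
Step 1: wait(T7) -> count=2 queue=[] holders={T7}
Step 2: wait(T2) -> count=1 queue=[] holders={T2,T7}
Step 3: wait(T3) -> count=0 queue=[] holders={T2,T3,T7}
Step 4: signal(T3) -> count=1 queue=[] holders={T2,T7}
Step 5: signal(T7) -> count=2 queue=[] holders={T2}
Step 6: signal(T2) -> count=3 queue=[] holders={none}
Step 7: wait(T2) -> count=2 queue=[] holders={T2}
Step 8: wait(T1) -> count=1 queue=[] holders={T1,T2}
Step 9: wait(T3) -> count=0 queue=[] holders={T1,T2,T3}
Step 10: wait(T7) -> count=0 queue=[T7] holders={T1,T2,T3}
Final holders: T1,T2,T3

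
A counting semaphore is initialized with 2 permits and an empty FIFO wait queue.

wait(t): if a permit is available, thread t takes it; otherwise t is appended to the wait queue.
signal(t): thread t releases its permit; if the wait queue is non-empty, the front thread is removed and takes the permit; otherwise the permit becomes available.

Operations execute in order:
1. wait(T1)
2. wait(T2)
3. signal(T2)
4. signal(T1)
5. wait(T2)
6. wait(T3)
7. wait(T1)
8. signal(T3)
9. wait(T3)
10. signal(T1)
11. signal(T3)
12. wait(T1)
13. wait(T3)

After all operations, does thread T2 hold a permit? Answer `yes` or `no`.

Step 1: wait(T1) -> count=1 queue=[] holders={T1}
Step 2: wait(T2) -> count=0 queue=[] holders={T1,T2}
Step 3: signal(T2) -> count=1 queue=[] holders={T1}
Step 4: signal(T1) -> count=2 queue=[] holders={none}
Step 5: wait(T2) -> count=1 queue=[] holders={T2}
Step 6: wait(T3) -> count=0 queue=[] holders={T2,T3}
Step 7: wait(T1) -> count=0 queue=[T1] holders={T2,T3}
Step 8: signal(T3) -> count=0 queue=[] holders={T1,T2}
Step 9: wait(T3) -> count=0 queue=[T3] holders={T1,T2}
Step 10: signal(T1) -> count=0 queue=[] holders={T2,T3}
Step 11: signal(T3) -> count=1 queue=[] holders={T2}
Step 12: wait(T1) -> count=0 queue=[] holders={T1,T2}
Step 13: wait(T3) -> count=0 queue=[T3] holders={T1,T2}
Final holders: {T1,T2} -> T2 in holders

Answer: yes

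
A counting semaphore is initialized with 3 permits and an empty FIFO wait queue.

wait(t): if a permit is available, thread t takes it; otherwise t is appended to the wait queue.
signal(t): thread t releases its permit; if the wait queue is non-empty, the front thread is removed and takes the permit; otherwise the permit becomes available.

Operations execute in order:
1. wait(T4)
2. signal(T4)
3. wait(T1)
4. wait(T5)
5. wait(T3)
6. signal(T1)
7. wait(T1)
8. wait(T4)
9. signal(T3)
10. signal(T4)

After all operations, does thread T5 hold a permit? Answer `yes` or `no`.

Step 1: wait(T4) -> count=2 queue=[] holders={T4}
Step 2: signal(T4) -> count=3 queue=[] holders={none}
Step 3: wait(T1) -> count=2 queue=[] holders={T1}
Step 4: wait(T5) -> count=1 queue=[] holders={T1,T5}
Step 5: wait(T3) -> count=0 queue=[] holders={T1,T3,T5}
Step 6: signal(T1) -> count=1 queue=[] holders={T3,T5}
Step 7: wait(T1) -> count=0 queue=[] holders={T1,T3,T5}
Step 8: wait(T4) -> count=0 queue=[T4] holders={T1,T3,T5}
Step 9: signal(T3) -> count=0 queue=[] holders={T1,T4,T5}
Step 10: signal(T4) -> count=1 queue=[] holders={T1,T5}
Final holders: {T1,T5} -> T5 in holders

Answer: yes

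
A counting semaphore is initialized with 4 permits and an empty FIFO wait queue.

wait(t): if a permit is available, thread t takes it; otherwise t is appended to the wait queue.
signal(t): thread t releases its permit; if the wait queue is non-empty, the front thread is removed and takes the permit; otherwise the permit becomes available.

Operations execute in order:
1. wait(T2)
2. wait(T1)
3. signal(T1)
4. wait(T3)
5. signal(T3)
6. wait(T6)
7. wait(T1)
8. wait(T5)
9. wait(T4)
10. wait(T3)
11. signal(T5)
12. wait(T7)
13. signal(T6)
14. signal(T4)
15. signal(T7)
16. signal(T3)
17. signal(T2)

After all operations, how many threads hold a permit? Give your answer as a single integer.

Step 1: wait(T2) -> count=3 queue=[] holders={T2}
Step 2: wait(T1) -> count=2 queue=[] holders={T1,T2}
Step 3: signal(T1) -> count=3 queue=[] holders={T2}
Step 4: wait(T3) -> count=2 queue=[] holders={T2,T3}
Step 5: signal(T3) -> count=3 queue=[] holders={T2}
Step 6: wait(T6) -> count=2 queue=[] holders={T2,T6}
Step 7: wait(T1) -> count=1 queue=[] holders={T1,T2,T6}
Step 8: wait(T5) -> count=0 queue=[] holders={T1,T2,T5,T6}
Step 9: wait(T4) -> count=0 queue=[T4] holders={T1,T2,T5,T6}
Step 10: wait(T3) -> count=0 queue=[T4,T3] holders={T1,T2,T5,T6}
Step 11: signal(T5) -> count=0 queue=[T3] holders={T1,T2,T4,T6}
Step 12: wait(T7) -> count=0 queue=[T3,T7] holders={T1,T2,T4,T6}
Step 13: signal(T6) -> count=0 queue=[T7] holders={T1,T2,T3,T4}
Step 14: signal(T4) -> count=0 queue=[] holders={T1,T2,T3,T7}
Step 15: signal(T7) -> count=1 queue=[] holders={T1,T2,T3}
Step 16: signal(T3) -> count=2 queue=[] holders={T1,T2}
Step 17: signal(T2) -> count=3 queue=[] holders={T1}
Final holders: {T1} -> 1 thread(s)

Answer: 1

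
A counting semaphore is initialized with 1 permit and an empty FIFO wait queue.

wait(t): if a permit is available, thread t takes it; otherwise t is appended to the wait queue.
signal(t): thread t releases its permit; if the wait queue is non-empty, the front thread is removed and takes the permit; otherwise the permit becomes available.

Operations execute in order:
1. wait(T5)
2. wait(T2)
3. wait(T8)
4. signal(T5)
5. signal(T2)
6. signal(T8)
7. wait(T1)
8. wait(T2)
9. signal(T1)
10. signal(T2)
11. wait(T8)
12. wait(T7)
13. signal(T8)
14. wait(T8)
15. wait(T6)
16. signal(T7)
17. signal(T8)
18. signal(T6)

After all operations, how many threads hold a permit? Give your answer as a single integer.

Answer: 0

Derivation:
Step 1: wait(T5) -> count=0 queue=[] holders={T5}
Step 2: wait(T2) -> count=0 queue=[T2] holders={T5}
Step 3: wait(T8) -> count=0 queue=[T2,T8] holders={T5}
Step 4: signal(T5) -> count=0 queue=[T8] holders={T2}
Step 5: signal(T2) -> count=0 queue=[] holders={T8}
Step 6: signal(T8) -> count=1 queue=[] holders={none}
Step 7: wait(T1) -> count=0 queue=[] holders={T1}
Step 8: wait(T2) -> count=0 queue=[T2] holders={T1}
Step 9: signal(T1) -> count=0 queue=[] holders={T2}
Step 10: signal(T2) -> count=1 queue=[] holders={none}
Step 11: wait(T8) -> count=0 queue=[] holders={T8}
Step 12: wait(T7) -> count=0 queue=[T7] holders={T8}
Step 13: signal(T8) -> count=0 queue=[] holders={T7}
Step 14: wait(T8) -> count=0 queue=[T8] holders={T7}
Step 15: wait(T6) -> count=0 queue=[T8,T6] holders={T7}
Step 16: signal(T7) -> count=0 queue=[T6] holders={T8}
Step 17: signal(T8) -> count=0 queue=[] holders={T6}
Step 18: signal(T6) -> count=1 queue=[] holders={none}
Final holders: {none} -> 0 thread(s)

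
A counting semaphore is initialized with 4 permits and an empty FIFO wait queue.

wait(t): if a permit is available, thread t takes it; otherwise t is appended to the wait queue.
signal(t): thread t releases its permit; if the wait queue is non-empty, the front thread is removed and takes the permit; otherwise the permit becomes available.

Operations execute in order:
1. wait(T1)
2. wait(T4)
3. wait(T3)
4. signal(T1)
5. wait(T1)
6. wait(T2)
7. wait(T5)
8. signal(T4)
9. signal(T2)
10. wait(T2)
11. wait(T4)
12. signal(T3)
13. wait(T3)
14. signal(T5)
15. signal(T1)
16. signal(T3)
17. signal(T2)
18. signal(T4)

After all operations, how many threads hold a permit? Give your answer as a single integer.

Answer: 0

Derivation:
Step 1: wait(T1) -> count=3 queue=[] holders={T1}
Step 2: wait(T4) -> count=2 queue=[] holders={T1,T4}
Step 3: wait(T3) -> count=1 queue=[] holders={T1,T3,T4}
Step 4: signal(T1) -> count=2 queue=[] holders={T3,T4}
Step 5: wait(T1) -> count=1 queue=[] holders={T1,T3,T4}
Step 6: wait(T2) -> count=0 queue=[] holders={T1,T2,T3,T4}
Step 7: wait(T5) -> count=0 queue=[T5] holders={T1,T2,T3,T4}
Step 8: signal(T4) -> count=0 queue=[] holders={T1,T2,T3,T5}
Step 9: signal(T2) -> count=1 queue=[] holders={T1,T3,T5}
Step 10: wait(T2) -> count=0 queue=[] holders={T1,T2,T3,T5}
Step 11: wait(T4) -> count=0 queue=[T4] holders={T1,T2,T3,T5}
Step 12: signal(T3) -> count=0 queue=[] holders={T1,T2,T4,T5}
Step 13: wait(T3) -> count=0 queue=[T3] holders={T1,T2,T4,T5}
Step 14: signal(T5) -> count=0 queue=[] holders={T1,T2,T3,T4}
Step 15: signal(T1) -> count=1 queue=[] holders={T2,T3,T4}
Step 16: signal(T3) -> count=2 queue=[] holders={T2,T4}
Step 17: signal(T2) -> count=3 queue=[] holders={T4}
Step 18: signal(T4) -> count=4 queue=[] holders={none}
Final holders: {none} -> 0 thread(s)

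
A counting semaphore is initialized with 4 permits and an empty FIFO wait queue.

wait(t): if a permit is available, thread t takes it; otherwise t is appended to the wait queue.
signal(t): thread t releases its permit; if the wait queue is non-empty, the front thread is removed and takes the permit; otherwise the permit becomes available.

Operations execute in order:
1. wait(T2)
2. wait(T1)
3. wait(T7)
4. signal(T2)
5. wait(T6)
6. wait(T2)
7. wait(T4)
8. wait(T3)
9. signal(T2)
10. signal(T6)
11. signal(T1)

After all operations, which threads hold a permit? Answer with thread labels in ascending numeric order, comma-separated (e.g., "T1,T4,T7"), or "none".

Answer: T3,T4,T7

Derivation:
Step 1: wait(T2) -> count=3 queue=[] holders={T2}
Step 2: wait(T1) -> count=2 queue=[] holders={T1,T2}
Step 3: wait(T7) -> count=1 queue=[] holders={T1,T2,T7}
Step 4: signal(T2) -> count=2 queue=[] holders={T1,T7}
Step 5: wait(T6) -> count=1 queue=[] holders={T1,T6,T7}
Step 6: wait(T2) -> count=0 queue=[] holders={T1,T2,T6,T7}
Step 7: wait(T4) -> count=0 queue=[T4] holders={T1,T2,T6,T7}
Step 8: wait(T3) -> count=0 queue=[T4,T3] holders={T1,T2,T6,T7}
Step 9: signal(T2) -> count=0 queue=[T3] holders={T1,T4,T6,T7}
Step 10: signal(T6) -> count=0 queue=[] holders={T1,T3,T4,T7}
Step 11: signal(T1) -> count=1 queue=[] holders={T3,T4,T7}
Final holders: T3,T4,T7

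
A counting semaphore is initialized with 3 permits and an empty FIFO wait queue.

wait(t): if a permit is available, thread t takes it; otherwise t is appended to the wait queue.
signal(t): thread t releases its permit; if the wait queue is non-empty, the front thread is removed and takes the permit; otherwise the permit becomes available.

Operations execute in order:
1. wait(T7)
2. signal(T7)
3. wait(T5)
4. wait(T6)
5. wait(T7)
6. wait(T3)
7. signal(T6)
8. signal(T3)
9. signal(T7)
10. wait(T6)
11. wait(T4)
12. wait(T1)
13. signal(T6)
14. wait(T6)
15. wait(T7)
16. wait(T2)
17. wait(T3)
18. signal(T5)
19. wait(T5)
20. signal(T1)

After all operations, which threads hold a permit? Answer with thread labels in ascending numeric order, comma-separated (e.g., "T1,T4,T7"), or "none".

Answer: T4,T6,T7

Derivation:
Step 1: wait(T7) -> count=2 queue=[] holders={T7}
Step 2: signal(T7) -> count=3 queue=[] holders={none}
Step 3: wait(T5) -> count=2 queue=[] holders={T5}
Step 4: wait(T6) -> count=1 queue=[] holders={T5,T6}
Step 5: wait(T7) -> count=0 queue=[] holders={T5,T6,T7}
Step 6: wait(T3) -> count=0 queue=[T3] holders={T5,T6,T7}
Step 7: signal(T6) -> count=0 queue=[] holders={T3,T5,T7}
Step 8: signal(T3) -> count=1 queue=[] holders={T5,T7}
Step 9: signal(T7) -> count=2 queue=[] holders={T5}
Step 10: wait(T6) -> count=1 queue=[] holders={T5,T6}
Step 11: wait(T4) -> count=0 queue=[] holders={T4,T5,T6}
Step 12: wait(T1) -> count=0 queue=[T1] holders={T4,T5,T6}
Step 13: signal(T6) -> count=0 queue=[] holders={T1,T4,T5}
Step 14: wait(T6) -> count=0 queue=[T6] holders={T1,T4,T5}
Step 15: wait(T7) -> count=0 queue=[T6,T7] holders={T1,T4,T5}
Step 16: wait(T2) -> count=0 queue=[T6,T7,T2] holders={T1,T4,T5}
Step 17: wait(T3) -> count=0 queue=[T6,T7,T2,T3] holders={T1,T4,T5}
Step 18: signal(T5) -> count=0 queue=[T7,T2,T3] holders={T1,T4,T6}
Step 19: wait(T5) -> count=0 queue=[T7,T2,T3,T5] holders={T1,T4,T6}
Step 20: signal(T1) -> count=0 queue=[T2,T3,T5] holders={T4,T6,T7}
Final holders: T4,T6,T7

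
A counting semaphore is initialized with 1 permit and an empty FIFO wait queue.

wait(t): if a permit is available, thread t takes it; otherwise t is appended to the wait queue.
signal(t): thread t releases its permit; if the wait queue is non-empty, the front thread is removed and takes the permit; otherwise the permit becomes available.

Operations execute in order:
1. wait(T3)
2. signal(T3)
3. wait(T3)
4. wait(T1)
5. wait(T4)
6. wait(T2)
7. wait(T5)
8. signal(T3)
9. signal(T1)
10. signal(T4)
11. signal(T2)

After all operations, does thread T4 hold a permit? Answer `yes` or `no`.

Answer: no

Derivation:
Step 1: wait(T3) -> count=0 queue=[] holders={T3}
Step 2: signal(T3) -> count=1 queue=[] holders={none}
Step 3: wait(T3) -> count=0 queue=[] holders={T3}
Step 4: wait(T1) -> count=0 queue=[T1] holders={T3}
Step 5: wait(T4) -> count=0 queue=[T1,T4] holders={T3}
Step 6: wait(T2) -> count=0 queue=[T1,T4,T2] holders={T3}
Step 7: wait(T5) -> count=0 queue=[T1,T4,T2,T5] holders={T3}
Step 8: signal(T3) -> count=0 queue=[T4,T2,T5] holders={T1}
Step 9: signal(T1) -> count=0 queue=[T2,T5] holders={T4}
Step 10: signal(T4) -> count=0 queue=[T5] holders={T2}
Step 11: signal(T2) -> count=0 queue=[] holders={T5}
Final holders: {T5} -> T4 not in holders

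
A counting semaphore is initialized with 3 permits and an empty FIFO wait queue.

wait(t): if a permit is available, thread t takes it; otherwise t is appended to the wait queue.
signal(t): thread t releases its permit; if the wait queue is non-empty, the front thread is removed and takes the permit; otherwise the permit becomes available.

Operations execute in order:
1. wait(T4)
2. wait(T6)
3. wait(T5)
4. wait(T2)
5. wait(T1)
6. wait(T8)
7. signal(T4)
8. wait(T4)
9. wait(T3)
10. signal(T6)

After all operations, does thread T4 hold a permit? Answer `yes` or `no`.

Answer: no

Derivation:
Step 1: wait(T4) -> count=2 queue=[] holders={T4}
Step 2: wait(T6) -> count=1 queue=[] holders={T4,T6}
Step 3: wait(T5) -> count=0 queue=[] holders={T4,T5,T6}
Step 4: wait(T2) -> count=0 queue=[T2] holders={T4,T5,T6}
Step 5: wait(T1) -> count=0 queue=[T2,T1] holders={T4,T5,T6}
Step 6: wait(T8) -> count=0 queue=[T2,T1,T8] holders={T4,T5,T6}
Step 7: signal(T4) -> count=0 queue=[T1,T8] holders={T2,T5,T6}
Step 8: wait(T4) -> count=0 queue=[T1,T8,T4] holders={T2,T5,T6}
Step 9: wait(T3) -> count=0 queue=[T1,T8,T4,T3] holders={T2,T5,T6}
Step 10: signal(T6) -> count=0 queue=[T8,T4,T3] holders={T1,T2,T5}
Final holders: {T1,T2,T5} -> T4 not in holders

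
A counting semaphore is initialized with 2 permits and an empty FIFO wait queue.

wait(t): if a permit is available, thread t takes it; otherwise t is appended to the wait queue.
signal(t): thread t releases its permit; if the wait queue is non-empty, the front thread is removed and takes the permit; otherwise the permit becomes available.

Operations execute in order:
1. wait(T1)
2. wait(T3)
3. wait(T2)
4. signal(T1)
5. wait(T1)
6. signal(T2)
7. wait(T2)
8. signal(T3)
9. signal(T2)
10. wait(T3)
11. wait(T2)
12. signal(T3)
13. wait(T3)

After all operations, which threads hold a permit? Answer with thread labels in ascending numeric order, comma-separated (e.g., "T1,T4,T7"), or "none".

Answer: T1,T2

Derivation:
Step 1: wait(T1) -> count=1 queue=[] holders={T1}
Step 2: wait(T3) -> count=0 queue=[] holders={T1,T3}
Step 3: wait(T2) -> count=0 queue=[T2] holders={T1,T3}
Step 4: signal(T1) -> count=0 queue=[] holders={T2,T3}
Step 5: wait(T1) -> count=0 queue=[T1] holders={T2,T3}
Step 6: signal(T2) -> count=0 queue=[] holders={T1,T3}
Step 7: wait(T2) -> count=0 queue=[T2] holders={T1,T3}
Step 8: signal(T3) -> count=0 queue=[] holders={T1,T2}
Step 9: signal(T2) -> count=1 queue=[] holders={T1}
Step 10: wait(T3) -> count=0 queue=[] holders={T1,T3}
Step 11: wait(T2) -> count=0 queue=[T2] holders={T1,T3}
Step 12: signal(T3) -> count=0 queue=[] holders={T1,T2}
Step 13: wait(T3) -> count=0 queue=[T3] holders={T1,T2}
Final holders: T1,T2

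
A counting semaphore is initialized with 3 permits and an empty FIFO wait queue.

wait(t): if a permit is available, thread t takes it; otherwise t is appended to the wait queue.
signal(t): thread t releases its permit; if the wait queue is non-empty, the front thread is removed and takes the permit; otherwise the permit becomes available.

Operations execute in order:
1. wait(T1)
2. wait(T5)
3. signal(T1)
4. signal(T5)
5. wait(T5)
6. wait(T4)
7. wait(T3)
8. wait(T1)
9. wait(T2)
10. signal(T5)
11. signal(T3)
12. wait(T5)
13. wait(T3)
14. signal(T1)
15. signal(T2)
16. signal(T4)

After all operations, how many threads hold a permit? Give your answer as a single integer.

Step 1: wait(T1) -> count=2 queue=[] holders={T1}
Step 2: wait(T5) -> count=1 queue=[] holders={T1,T5}
Step 3: signal(T1) -> count=2 queue=[] holders={T5}
Step 4: signal(T5) -> count=3 queue=[] holders={none}
Step 5: wait(T5) -> count=2 queue=[] holders={T5}
Step 6: wait(T4) -> count=1 queue=[] holders={T4,T5}
Step 7: wait(T3) -> count=0 queue=[] holders={T3,T4,T5}
Step 8: wait(T1) -> count=0 queue=[T1] holders={T3,T4,T5}
Step 9: wait(T2) -> count=0 queue=[T1,T2] holders={T3,T4,T5}
Step 10: signal(T5) -> count=0 queue=[T2] holders={T1,T3,T4}
Step 11: signal(T3) -> count=0 queue=[] holders={T1,T2,T4}
Step 12: wait(T5) -> count=0 queue=[T5] holders={T1,T2,T4}
Step 13: wait(T3) -> count=0 queue=[T5,T3] holders={T1,T2,T4}
Step 14: signal(T1) -> count=0 queue=[T3] holders={T2,T4,T5}
Step 15: signal(T2) -> count=0 queue=[] holders={T3,T4,T5}
Step 16: signal(T4) -> count=1 queue=[] holders={T3,T5}
Final holders: {T3,T5} -> 2 thread(s)

Answer: 2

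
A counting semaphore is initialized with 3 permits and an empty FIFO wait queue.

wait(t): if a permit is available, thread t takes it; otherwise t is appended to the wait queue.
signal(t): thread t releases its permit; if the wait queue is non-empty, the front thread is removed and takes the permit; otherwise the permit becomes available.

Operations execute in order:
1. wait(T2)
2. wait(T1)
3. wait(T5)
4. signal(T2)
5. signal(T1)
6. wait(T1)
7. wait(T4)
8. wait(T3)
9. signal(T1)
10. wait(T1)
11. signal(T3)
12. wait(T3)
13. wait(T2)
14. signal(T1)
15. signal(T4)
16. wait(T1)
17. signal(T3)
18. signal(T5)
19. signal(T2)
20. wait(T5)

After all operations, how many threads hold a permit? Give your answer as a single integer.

Step 1: wait(T2) -> count=2 queue=[] holders={T2}
Step 2: wait(T1) -> count=1 queue=[] holders={T1,T2}
Step 3: wait(T5) -> count=0 queue=[] holders={T1,T2,T5}
Step 4: signal(T2) -> count=1 queue=[] holders={T1,T5}
Step 5: signal(T1) -> count=2 queue=[] holders={T5}
Step 6: wait(T1) -> count=1 queue=[] holders={T1,T5}
Step 7: wait(T4) -> count=0 queue=[] holders={T1,T4,T5}
Step 8: wait(T3) -> count=0 queue=[T3] holders={T1,T4,T5}
Step 9: signal(T1) -> count=0 queue=[] holders={T3,T4,T5}
Step 10: wait(T1) -> count=0 queue=[T1] holders={T3,T4,T5}
Step 11: signal(T3) -> count=0 queue=[] holders={T1,T4,T5}
Step 12: wait(T3) -> count=0 queue=[T3] holders={T1,T4,T5}
Step 13: wait(T2) -> count=0 queue=[T3,T2] holders={T1,T4,T5}
Step 14: signal(T1) -> count=0 queue=[T2] holders={T3,T4,T5}
Step 15: signal(T4) -> count=0 queue=[] holders={T2,T3,T5}
Step 16: wait(T1) -> count=0 queue=[T1] holders={T2,T3,T5}
Step 17: signal(T3) -> count=0 queue=[] holders={T1,T2,T5}
Step 18: signal(T5) -> count=1 queue=[] holders={T1,T2}
Step 19: signal(T2) -> count=2 queue=[] holders={T1}
Step 20: wait(T5) -> count=1 queue=[] holders={T1,T5}
Final holders: {T1,T5} -> 2 thread(s)

Answer: 2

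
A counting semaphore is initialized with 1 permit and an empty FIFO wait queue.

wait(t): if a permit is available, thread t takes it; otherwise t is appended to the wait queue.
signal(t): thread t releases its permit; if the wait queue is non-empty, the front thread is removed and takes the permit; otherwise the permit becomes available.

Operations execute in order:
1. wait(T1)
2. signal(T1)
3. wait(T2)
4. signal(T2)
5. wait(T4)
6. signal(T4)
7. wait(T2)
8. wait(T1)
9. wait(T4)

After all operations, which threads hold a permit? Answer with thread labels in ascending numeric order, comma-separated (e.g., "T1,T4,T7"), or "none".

Answer: T2

Derivation:
Step 1: wait(T1) -> count=0 queue=[] holders={T1}
Step 2: signal(T1) -> count=1 queue=[] holders={none}
Step 3: wait(T2) -> count=0 queue=[] holders={T2}
Step 4: signal(T2) -> count=1 queue=[] holders={none}
Step 5: wait(T4) -> count=0 queue=[] holders={T4}
Step 6: signal(T4) -> count=1 queue=[] holders={none}
Step 7: wait(T2) -> count=0 queue=[] holders={T2}
Step 8: wait(T1) -> count=0 queue=[T1] holders={T2}
Step 9: wait(T4) -> count=0 queue=[T1,T4] holders={T2}
Final holders: T2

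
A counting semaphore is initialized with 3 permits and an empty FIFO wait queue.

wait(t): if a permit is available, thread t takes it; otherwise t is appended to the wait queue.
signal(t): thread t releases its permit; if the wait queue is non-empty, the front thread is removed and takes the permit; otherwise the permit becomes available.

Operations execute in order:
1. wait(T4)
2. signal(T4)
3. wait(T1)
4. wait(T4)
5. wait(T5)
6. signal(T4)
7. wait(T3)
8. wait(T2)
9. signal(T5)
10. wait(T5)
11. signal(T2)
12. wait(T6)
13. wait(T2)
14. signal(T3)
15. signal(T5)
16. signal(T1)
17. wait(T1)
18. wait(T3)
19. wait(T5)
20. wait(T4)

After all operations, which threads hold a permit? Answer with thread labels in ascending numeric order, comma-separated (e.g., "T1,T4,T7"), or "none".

Answer: T1,T2,T6

Derivation:
Step 1: wait(T4) -> count=2 queue=[] holders={T4}
Step 2: signal(T4) -> count=3 queue=[] holders={none}
Step 3: wait(T1) -> count=2 queue=[] holders={T1}
Step 4: wait(T4) -> count=1 queue=[] holders={T1,T4}
Step 5: wait(T5) -> count=0 queue=[] holders={T1,T4,T5}
Step 6: signal(T4) -> count=1 queue=[] holders={T1,T5}
Step 7: wait(T3) -> count=0 queue=[] holders={T1,T3,T5}
Step 8: wait(T2) -> count=0 queue=[T2] holders={T1,T3,T5}
Step 9: signal(T5) -> count=0 queue=[] holders={T1,T2,T3}
Step 10: wait(T5) -> count=0 queue=[T5] holders={T1,T2,T3}
Step 11: signal(T2) -> count=0 queue=[] holders={T1,T3,T5}
Step 12: wait(T6) -> count=0 queue=[T6] holders={T1,T3,T5}
Step 13: wait(T2) -> count=0 queue=[T6,T2] holders={T1,T3,T5}
Step 14: signal(T3) -> count=0 queue=[T2] holders={T1,T5,T6}
Step 15: signal(T5) -> count=0 queue=[] holders={T1,T2,T6}
Step 16: signal(T1) -> count=1 queue=[] holders={T2,T6}
Step 17: wait(T1) -> count=0 queue=[] holders={T1,T2,T6}
Step 18: wait(T3) -> count=0 queue=[T3] holders={T1,T2,T6}
Step 19: wait(T5) -> count=0 queue=[T3,T5] holders={T1,T2,T6}
Step 20: wait(T4) -> count=0 queue=[T3,T5,T4] holders={T1,T2,T6}
Final holders: T1,T2,T6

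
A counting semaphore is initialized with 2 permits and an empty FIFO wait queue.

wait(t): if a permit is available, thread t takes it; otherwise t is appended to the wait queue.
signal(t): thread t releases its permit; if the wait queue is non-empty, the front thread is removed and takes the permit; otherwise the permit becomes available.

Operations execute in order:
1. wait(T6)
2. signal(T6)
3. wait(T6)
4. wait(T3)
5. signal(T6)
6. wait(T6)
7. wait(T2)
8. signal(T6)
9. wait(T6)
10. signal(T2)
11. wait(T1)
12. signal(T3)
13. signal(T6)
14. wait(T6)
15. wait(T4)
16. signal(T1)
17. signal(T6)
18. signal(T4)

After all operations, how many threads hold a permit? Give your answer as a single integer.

Answer: 0

Derivation:
Step 1: wait(T6) -> count=1 queue=[] holders={T6}
Step 2: signal(T6) -> count=2 queue=[] holders={none}
Step 3: wait(T6) -> count=1 queue=[] holders={T6}
Step 4: wait(T3) -> count=0 queue=[] holders={T3,T6}
Step 5: signal(T6) -> count=1 queue=[] holders={T3}
Step 6: wait(T6) -> count=0 queue=[] holders={T3,T6}
Step 7: wait(T2) -> count=0 queue=[T2] holders={T3,T6}
Step 8: signal(T6) -> count=0 queue=[] holders={T2,T3}
Step 9: wait(T6) -> count=0 queue=[T6] holders={T2,T3}
Step 10: signal(T2) -> count=0 queue=[] holders={T3,T6}
Step 11: wait(T1) -> count=0 queue=[T1] holders={T3,T6}
Step 12: signal(T3) -> count=0 queue=[] holders={T1,T6}
Step 13: signal(T6) -> count=1 queue=[] holders={T1}
Step 14: wait(T6) -> count=0 queue=[] holders={T1,T6}
Step 15: wait(T4) -> count=0 queue=[T4] holders={T1,T6}
Step 16: signal(T1) -> count=0 queue=[] holders={T4,T6}
Step 17: signal(T6) -> count=1 queue=[] holders={T4}
Step 18: signal(T4) -> count=2 queue=[] holders={none}
Final holders: {none} -> 0 thread(s)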